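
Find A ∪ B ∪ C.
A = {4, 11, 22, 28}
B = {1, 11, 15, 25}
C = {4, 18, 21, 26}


A ∪ B = {1, 4, 11, 15, 22, 25, 28}
(A ∪ B) ∪ C = {1, 4, 11, 15, 18, 21, 22, 25, 26, 28}

A ∪ B ∪ C = {1, 4, 11, 15, 18, 21, 22, 25, 26, 28}


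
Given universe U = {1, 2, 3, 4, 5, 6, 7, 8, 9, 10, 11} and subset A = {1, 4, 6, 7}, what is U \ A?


Aᶜ = U \ A = elements in U but not in A
U = {1, 2, 3, 4, 5, 6, 7, 8, 9, 10, 11}
A = {1, 4, 6, 7}
Aᶜ = {2, 3, 5, 8, 9, 10, 11}

Aᶜ = {2, 3, 5, 8, 9, 10, 11}


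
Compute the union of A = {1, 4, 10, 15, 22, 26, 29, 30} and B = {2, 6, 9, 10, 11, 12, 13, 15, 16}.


A ∪ B = all elements in A or B (or both)
A = {1, 4, 10, 15, 22, 26, 29, 30}
B = {2, 6, 9, 10, 11, 12, 13, 15, 16}
A ∪ B = {1, 2, 4, 6, 9, 10, 11, 12, 13, 15, 16, 22, 26, 29, 30}

A ∪ B = {1, 2, 4, 6, 9, 10, 11, 12, 13, 15, 16, 22, 26, 29, 30}


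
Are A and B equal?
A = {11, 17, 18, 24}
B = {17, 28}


Two sets are equal iff they have exactly the same elements.
A = {11, 17, 18, 24}
B = {17, 28}
Differences: {11, 18, 24, 28}
A ≠ B

No, A ≠ B


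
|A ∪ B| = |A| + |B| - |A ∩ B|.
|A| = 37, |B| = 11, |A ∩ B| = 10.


|A ∪ B| = |A| + |B| - |A ∩ B|
= 37 + 11 - 10
= 38

|A ∪ B| = 38


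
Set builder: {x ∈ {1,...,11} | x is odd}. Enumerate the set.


Checking each candidate:
Condition: odd numbers in {1,...,11}
Result = {1, 3, 5, 7, 9, 11}

{1, 3, 5, 7, 9, 11}


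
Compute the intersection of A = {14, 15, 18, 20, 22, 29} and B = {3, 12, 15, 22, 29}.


A ∩ B = elements in both A and B
A = {14, 15, 18, 20, 22, 29}
B = {3, 12, 15, 22, 29}
A ∩ B = {15, 22, 29}

A ∩ B = {15, 22, 29}


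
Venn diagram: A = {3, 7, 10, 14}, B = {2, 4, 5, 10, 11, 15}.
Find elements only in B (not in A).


A = {3, 7, 10, 14}
B = {2, 4, 5, 10, 11, 15}
Region: only in B (not in A)
Elements: {2, 4, 5, 11, 15}

Elements only in B (not in A): {2, 4, 5, 11, 15}


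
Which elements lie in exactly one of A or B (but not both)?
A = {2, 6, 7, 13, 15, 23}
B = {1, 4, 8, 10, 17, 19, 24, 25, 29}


A △ B = (A \ B) ∪ (B \ A) = elements in exactly one of A or B
A \ B = {2, 6, 7, 13, 15, 23}
B \ A = {1, 4, 8, 10, 17, 19, 24, 25, 29}
A △ B = {1, 2, 4, 6, 7, 8, 10, 13, 15, 17, 19, 23, 24, 25, 29}

A △ B = {1, 2, 4, 6, 7, 8, 10, 13, 15, 17, 19, 23, 24, 25, 29}


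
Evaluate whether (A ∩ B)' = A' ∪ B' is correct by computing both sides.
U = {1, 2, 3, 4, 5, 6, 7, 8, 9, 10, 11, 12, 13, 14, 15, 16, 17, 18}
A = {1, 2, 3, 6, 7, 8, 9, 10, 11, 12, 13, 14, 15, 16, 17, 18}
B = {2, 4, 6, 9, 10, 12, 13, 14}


LHS: A ∩ B = {2, 6, 9, 10, 12, 13, 14}
(A ∩ B)' = U \ (A ∩ B) = {1, 3, 4, 5, 7, 8, 11, 15, 16, 17, 18}
A' = {4, 5}, B' = {1, 3, 5, 7, 8, 11, 15, 16, 17, 18}
Claimed RHS: A' ∪ B' = {1, 3, 4, 5, 7, 8, 11, 15, 16, 17, 18}
Identity is VALID: LHS = RHS = {1, 3, 4, 5, 7, 8, 11, 15, 16, 17, 18} ✓

Identity is valid. (A ∩ B)' = A' ∪ B' = {1, 3, 4, 5, 7, 8, 11, 15, 16, 17, 18}


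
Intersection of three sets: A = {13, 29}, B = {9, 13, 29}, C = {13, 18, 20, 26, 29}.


A ∩ B = {13, 29}
(A ∩ B) ∩ C = {13, 29}

A ∩ B ∩ C = {13, 29}


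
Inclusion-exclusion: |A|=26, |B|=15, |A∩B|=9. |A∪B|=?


|A ∪ B| = |A| + |B| - |A ∩ B|
= 26 + 15 - 9
= 32

|A ∪ B| = 32


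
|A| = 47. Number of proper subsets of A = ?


Total subsets = 2^n = 2^47 = 140737488355328
Proper subsets exclude the set itself: 2^n - 1
= 140737488355328 - 1
= 140737488355327

Number of proper subsets = 140737488355327


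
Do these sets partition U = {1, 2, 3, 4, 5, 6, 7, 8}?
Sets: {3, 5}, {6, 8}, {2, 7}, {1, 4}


A partition requires: (1) non-empty parts, (2) pairwise disjoint, (3) union = U
Parts: {3, 5}, {6, 8}, {2, 7}, {1, 4}
Union of parts: {1, 2, 3, 4, 5, 6, 7, 8}
U = {1, 2, 3, 4, 5, 6, 7, 8}
All non-empty? True
Pairwise disjoint? True
Covers U? True

Yes, valid partition


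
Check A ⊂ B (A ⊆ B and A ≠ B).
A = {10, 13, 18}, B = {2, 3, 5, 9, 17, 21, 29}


A ⊂ B requires: A ⊆ B AND A ≠ B.
A ⊆ B? No
A ⊄ B, so A is not a proper subset.

No, A is not a proper subset of B


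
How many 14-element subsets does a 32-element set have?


C(n,k) = n! / (k!(n-k)!)
C(32,14) = 32! / (14!18!)
= 471435600

C(32,14) = 471435600


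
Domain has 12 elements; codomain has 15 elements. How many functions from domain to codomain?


Each of |A| = 12 inputs maps to any of |B| = 15 outputs.
# functions = |B|^|A| = 15^12
= 129746337890625

Number of functions = 129746337890625


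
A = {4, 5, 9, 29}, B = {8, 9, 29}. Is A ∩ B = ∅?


Disjoint means A ∩ B = ∅.
A ∩ B = {9, 29}
A ∩ B ≠ ∅, so A and B are NOT disjoint.

No, A and B are not disjoint (A ∩ B = {9, 29})


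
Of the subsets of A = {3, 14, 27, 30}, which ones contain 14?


A subset of A contains 14 iff the remaining 3 elements form any subset of A \ {14}.
Count: 2^(n-1) = 2^3 = 8
Subsets containing 14: {14}, {3, 14}, {14, 27}, {14, 30}, {3, 14, 27}, {3, 14, 30}, {14, 27, 30}, {3, 14, 27, 30}

Subsets containing 14 (8 total): {14}, {3, 14}, {14, 27}, {14, 30}, {3, 14, 27}, {3, 14, 30}, {14, 27, 30}, {3, 14, 27, 30}


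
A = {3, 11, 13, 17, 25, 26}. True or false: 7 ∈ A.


A = {3, 11, 13, 17, 25, 26}
Checking if 7 is in A
7 is not in A → False

7 ∉ A


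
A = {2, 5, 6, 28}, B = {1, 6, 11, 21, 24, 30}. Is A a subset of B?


A ⊆ B means every element of A is in B.
Elements in A not in B: {2, 5, 28}
So A ⊄ B.

No, A ⊄ B


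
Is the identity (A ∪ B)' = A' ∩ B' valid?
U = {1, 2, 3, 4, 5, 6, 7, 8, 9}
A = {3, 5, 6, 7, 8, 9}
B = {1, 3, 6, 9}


LHS: A ∪ B = {1, 3, 5, 6, 7, 8, 9}
(A ∪ B)' = U \ (A ∪ B) = {2, 4}
A' = {1, 2, 4}, B' = {2, 4, 5, 7, 8}
Claimed RHS: A' ∩ B' = {2, 4}
Identity is VALID: LHS = RHS = {2, 4} ✓

Identity is valid. (A ∪ B)' = A' ∩ B' = {2, 4}


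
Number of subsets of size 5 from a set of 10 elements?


C(n,k) = n! / (k!(n-k)!)
C(10,5) = 10! / (5!5!)
= 252

C(10,5) = 252


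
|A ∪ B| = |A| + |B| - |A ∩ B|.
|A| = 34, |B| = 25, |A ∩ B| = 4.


|A ∪ B| = |A| + |B| - |A ∩ B|
= 34 + 25 - 4
= 55

|A ∪ B| = 55


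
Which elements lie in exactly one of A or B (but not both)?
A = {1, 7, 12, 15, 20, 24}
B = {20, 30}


A △ B = (A \ B) ∪ (B \ A) = elements in exactly one of A or B
A \ B = {1, 7, 12, 15, 24}
B \ A = {30}
A △ B = {1, 7, 12, 15, 24, 30}

A △ B = {1, 7, 12, 15, 24, 30}


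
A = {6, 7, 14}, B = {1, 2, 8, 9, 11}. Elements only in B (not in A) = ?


A = {6, 7, 14}
B = {1, 2, 8, 9, 11}
Region: only in B (not in A)
Elements: {1, 2, 8, 9, 11}

Elements only in B (not in A): {1, 2, 8, 9, 11}


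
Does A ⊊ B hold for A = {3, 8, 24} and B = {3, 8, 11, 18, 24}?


A ⊂ B requires: A ⊆ B AND A ≠ B.
A ⊆ B? Yes
A = B? No
A ⊂ B: Yes (A is a proper subset of B)

Yes, A ⊂ B


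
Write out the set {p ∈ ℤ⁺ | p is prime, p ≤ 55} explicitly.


Checking each candidate:
Condition: primes ≤ 55
Result = {2, 3, 5, 7, 11, 13, 17, 19, 23, 29, 31, 37, 41, 43, 47, 53}

{2, 3, 5, 7, 11, 13, 17, 19, 23, 29, 31, 37, 41, 43, 47, 53}


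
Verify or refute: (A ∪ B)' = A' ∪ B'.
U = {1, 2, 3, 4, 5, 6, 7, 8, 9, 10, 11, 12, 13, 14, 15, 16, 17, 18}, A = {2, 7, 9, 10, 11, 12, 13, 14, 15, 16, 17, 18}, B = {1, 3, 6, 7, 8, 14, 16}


LHS: A ∪ B = {1, 2, 3, 6, 7, 8, 9, 10, 11, 12, 13, 14, 15, 16, 17, 18}
(A ∪ B)' = U \ (A ∪ B) = {4, 5}
A' = {1, 3, 4, 5, 6, 8}, B' = {2, 4, 5, 9, 10, 11, 12, 13, 15, 17, 18}
Claimed RHS: A' ∪ B' = {1, 2, 3, 4, 5, 6, 8, 9, 10, 11, 12, 13, 15, 17, 18}
Identity is INVALID: LHS = {4, 5} but the RHS claimed here equals {1, 2, 3, 4, 5, 6, 8, 9, 10, 11, 12, 13, 15, 17, 18}. The correct form is (A ∪ B)' = A' ∩ B'.

Identity is invalid: (A ∪ B)' = {4, 5} but A' ∪ B' = {1, 2, 3, 4, 5, 6, 8, 9, 10, 11, 12, 13, 15, 17, 18}. The correct De Morgan law is (A ∪ B)' = A' ∩ B'.


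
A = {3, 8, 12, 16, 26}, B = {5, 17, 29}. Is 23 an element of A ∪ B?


A = {3, 8, 12, 16, 26}, B = {5, 17, 29}
A ∪ B = all elements in A or B
A ∪ B = {3, 5, 8, 12, 16, 17, 26, 29}
Checking if 23 ∈ A ∪ B
23 is not in A ∪ B → False

23 ∉ A ∪ B


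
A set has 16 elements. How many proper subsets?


Total subsets = 2^n = 2^16 = 65536
Proper subsets exclude the set itself: 2^n - 1
= 65536 - 1
= 65535

Number of proper subsets = 65535


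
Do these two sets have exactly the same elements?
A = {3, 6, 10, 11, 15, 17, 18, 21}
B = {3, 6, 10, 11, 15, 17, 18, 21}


Two sets are equal iff they have exactly the same elements.
A = {3, 6, 10, 11, 15, 17, 18, 21}
B = {3, 6, 10, 11, 15, 17, 18, 21}
Same elements → A = B

Yes, A = B


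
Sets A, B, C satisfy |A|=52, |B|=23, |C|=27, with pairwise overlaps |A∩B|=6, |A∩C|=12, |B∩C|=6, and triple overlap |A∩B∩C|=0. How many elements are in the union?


|A∪B∪C| = |A|+|B|+|C| - |A∩B|-|A∩C|-|B∩C| + |A∩B∩C|
= 52+23+27 - 6-12-6 + 0
= 102 - 24 + 0
= 78

|A ∪ B ∪ C| = 78


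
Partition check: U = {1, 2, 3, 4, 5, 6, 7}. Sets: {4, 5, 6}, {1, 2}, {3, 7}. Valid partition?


A partition requires: (1) non-empty parts, (2) pairwise disjoint, (3) union = U
Parts: {4, 5, 6}, {1, 2}, {3, 7}
Union of parts: {1, 2, 3, 4, 5, 6, 7}
U = {1, 2, 3, 4, 5, 6, 7}
All non-empty? True
Pairwise disjoint? True
Covers U? True

Yes, valid partition


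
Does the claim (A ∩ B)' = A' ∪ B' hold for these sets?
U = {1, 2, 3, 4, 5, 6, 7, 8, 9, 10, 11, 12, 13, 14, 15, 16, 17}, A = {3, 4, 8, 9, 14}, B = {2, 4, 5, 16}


LHS: A ∩ B = {4}
(A ∩ B)' = U \ (A ∩ B) = {1, 2, 3, 5, 6, 7, 8, 9, 10, 11, 12, 13, 14, 15, 16, 17}
A' = {1, 2, 5, 6, 7, 10, 11, 12, 13, 15, 16, 17}, B' = {1, 3, 6, 7, 8, 9, 10, 11, 12, 13, 14, 15, 17}
Claimed RHS: A' ∪ B' = {1, 2, 3, 5, 6, 7, 8, 9, 10, 11, 12, 13, 14, 15, 16, 17}
Identity is VALID: LHS = RHS = {1, 2, 3, 5, 6, 7, 8, 9, 10, 11, 12, 13, 14, 15, 16, 17} ✓

Identity is valid. (A ∩ B)' = A' ∪ B' = {1, 2, 3, 5, 6, 7, 8, 9, 10, 11, 12, 13, 14, 15, 16, 17}


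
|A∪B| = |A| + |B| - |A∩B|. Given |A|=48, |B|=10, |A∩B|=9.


|A ∪ B| = |A| + |B| - |A ∩ B|
= 48 + 10 - 9
= 49

|A ∪ B| = 49


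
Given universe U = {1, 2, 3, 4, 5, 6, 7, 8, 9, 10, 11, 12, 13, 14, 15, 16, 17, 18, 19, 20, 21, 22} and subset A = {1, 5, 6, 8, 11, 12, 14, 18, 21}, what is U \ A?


Aᶜ = U \ A = elements in U but not in A
U = {1, 2, 3, 4, 5, 6, 7, 8, 9, 10, 11, 12, 13, 14, 15, 16, 17, 18, 19, 20, 21, 22}
A = {1, 5, 6, 8, 11, 12, 14, 18, 21}
Aᶜ = {2, 3, 4, 7, 9, 10, 13, 15, 16, 17, 19, 20, 22}

Aᶜ = {2, 3, 4, 7, 9, 10, 13, 15, 16, 17, 19, 20, 22}


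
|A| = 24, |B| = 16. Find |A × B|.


|A × B| = |A| × |B|
= 24 × 16
= 384

|A × B| = 384


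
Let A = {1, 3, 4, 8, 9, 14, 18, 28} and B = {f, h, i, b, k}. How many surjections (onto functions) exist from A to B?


n = |A| = 8, k = |B| = 5. Surjections via inclusion-exclusion:
S(n,k) = Σ(-1)^i × C(k,i) × (k-i)^n, i=0 to k
i=0: (-1)^0×C(5,0)×5^8 = 390625
i=1: (-1)^1×C(5,1)×4^8 = -327680
i=2: (-1)^2×C(5,2)×3^8 = 65610
i=3: (-1)^3×C(5,3)×2^8 = -2560
i=4: (-1)^4×C(5,4)×1^8 = 5
i=5: (-1)^5×C(5,5)×0^8 = 0
Total = 126000

Number of surjections = 126000


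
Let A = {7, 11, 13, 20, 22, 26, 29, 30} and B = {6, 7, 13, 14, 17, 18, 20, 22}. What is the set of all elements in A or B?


A ∪ B = all elements in A or B (or both)
A = {7, 11, 13, 20, 22, 26, 29, 30}
B = {6, 7, 13, 14, 17, 18, 20, 22}
A ∪ B = {6, 7, 11, 13, 14, 17, 18, 20, 22, 26, 29, 30}

A ∪ B = {6, 7, 11, 13, 14, 17, 18, 20, 22, 26, 29, 30}


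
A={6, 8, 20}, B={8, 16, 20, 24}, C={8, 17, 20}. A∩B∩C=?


A ∩ B = {8, 20}
(A ∩ B) ∩ C = {8, 20}

A ∩ B ∩ C = {8, 20}


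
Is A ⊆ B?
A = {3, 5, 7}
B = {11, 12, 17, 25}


A ⊆ B means every element of A is in B.
Elements in A not in B: {3, 5, 7}
So A ⊄ B.

No, A ⊄ B


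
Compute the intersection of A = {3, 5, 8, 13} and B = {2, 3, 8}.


A ∩ B = elements in both A and B
A = {3, 5, 8, 13}
B = {2, 3, 8}
A ∩ B = {3, 8}

A ∩ B = {3, 8}


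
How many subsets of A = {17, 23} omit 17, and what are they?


A subset of A that omits 17 is a subset of A \ {17}, so there are 2^(n-1) = 2^1 = 2 of them.
Subsets excluding 17: ∅, {23}

Subsets excluding 17 (2 total): ∅, {23}


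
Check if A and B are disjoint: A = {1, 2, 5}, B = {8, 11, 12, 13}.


Disjoint means A ∩ B = ∅.
A ∩ B = ∅
A ∩ B = ∅, so A and B are disjoint.

Yes, A and B are disjoint


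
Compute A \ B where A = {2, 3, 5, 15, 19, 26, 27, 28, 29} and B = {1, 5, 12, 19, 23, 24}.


A \ B = elements in A but not in B
A = {2, 3, 5, 15, 19, 26, 27, 28, 29}
B = {1, 5, 12, 19, 23, 24}
Remove from A any elements in B
A \ B = {2, 3, 15, 26, 27, 28, 29}

A \ B = {2, 3, 15, 26, 27, 28, 29}


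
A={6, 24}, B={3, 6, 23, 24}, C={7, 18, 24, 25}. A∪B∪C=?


A ∪ B = {3, 6, 23, 24}
(A ∪ B) ∪ C = {3, 6, 7, 18, 23, 24, 25}

A ∪ B ∪ C = {3, 6, 7, 18, 23, 24, 25}


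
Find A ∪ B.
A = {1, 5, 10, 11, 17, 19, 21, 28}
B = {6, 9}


A ∪ B = all elements in A or B (or both)
A = {1, 5, 10, 11, 17, 19, 21, 28}
B = {6, 9}
A ∪ B = {1, 5, 6, 9, 10, 11, 17, 19, 21, 28}

A ∪ B = {1, 5, 6, 9, 10, 11, 17, 19, 21, 28}


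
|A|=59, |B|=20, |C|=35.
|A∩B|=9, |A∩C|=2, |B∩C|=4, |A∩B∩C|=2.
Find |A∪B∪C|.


|A∪B∪C| = |A|+|B|+|C| - |A∩B|-|A∩C|-|B∩C| + |A∩B∩C|
= 59+20+35 - 9-2-4 + 2
= 114 - 15 + 2
= 101

|A ∪ B ∪ C| = 101


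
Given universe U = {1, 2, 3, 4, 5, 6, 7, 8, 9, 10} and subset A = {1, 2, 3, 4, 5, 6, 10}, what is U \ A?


Aᶜ = U \ A = elements in U but not in A
U = {1, 2, 3, 4, 5, 6, 7, 8, 9, 10}
A = {1, 2, 3, 4, 5, 6, 10}
Aᶜ = {7, 8, 9}

Aᶜ = {7, 8, 9}


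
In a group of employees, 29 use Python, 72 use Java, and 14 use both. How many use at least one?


|A ∪ B| = |A| + |B| - |A ∩ B|
= 29 + 72 - 14
= 87

|A ∪ B| = 87


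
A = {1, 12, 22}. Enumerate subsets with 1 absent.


A subset of A that omits 1 is a subset of A \ {1}, so there are 2^(n-1) = 2^2 = 4 of them.
Subsets excluding 1: ∅, {12}, {22}, {12, 22}

Subsets excluding 1 (4 total): ∅, {12}, {22}, {12, 22}


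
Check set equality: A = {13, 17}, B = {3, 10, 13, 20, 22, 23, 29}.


Two sets are equal iff they have exactly the same elements.
A = {13, 17}
B = {3, 10, 13, 20, 22, 23, 29}
Differences: {3, 10, 17, 20, 22, 23, 29}
A ≠ B

No, A ≠ B


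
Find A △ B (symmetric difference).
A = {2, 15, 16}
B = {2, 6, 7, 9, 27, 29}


A △ B = (A \ B) ∪ (B \ A) = elements in exactly one of A or B
A \ B = {15, 16}
B \ A = {6, 7, 9, 27, 29}
A △ B = {6, 7, 9, 15, 16, 27, 29}

A △ B = {6, 7, 9, 15, 16, 27, 29}


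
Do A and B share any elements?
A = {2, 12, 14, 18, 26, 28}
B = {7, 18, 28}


Disjoint means A ∩ B = ∅.
A ∩ B = {18, 28}
A ∩ B ≠ ∅, so A and B are NOT disjoint.

Yes — A and B share the element(s) of A ∩ B = {18, 28}, so they are not disjoint


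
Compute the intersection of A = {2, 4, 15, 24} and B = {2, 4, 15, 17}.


A ∩ B = elements in both A and B
A = {2, 4, 15, 24}
B = {2, 4, 15, 17}
A ∩ B = {2, 4, 15}

A ∩ B = {2, 4, 15}


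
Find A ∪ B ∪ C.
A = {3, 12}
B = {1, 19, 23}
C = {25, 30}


A ∪ B = {1, 3, 12, 19, 23}
(A ∪ B) ∪ C = {1, 3, 12, 19, 23, 25, 30}

A ∪ B ∪ C = {1, 3, 12, 19, 23, 25, 30}


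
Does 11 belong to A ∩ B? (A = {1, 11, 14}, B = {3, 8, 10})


A = {1, 11, 14}, B = {3, 8, 10}
A ∩ B = elements in both A and B
A ∩ B = ∅
Checking if 11 ∈ A ∩ B
11 is not in A ∩ B → False

11 ∉ A ∩ B


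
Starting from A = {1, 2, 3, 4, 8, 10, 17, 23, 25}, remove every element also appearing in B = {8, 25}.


A \ B = elements in A but not in B
A = {1, 2, 3, 4, 8, 10, 17, 23, 25}
B = {8, 25}
Remove from A any elements in B
A \ B = {1, 2, 3, 4, 10, 17, 23}

A \ B = {1, 2, 3, 4, 10, 17, 23}


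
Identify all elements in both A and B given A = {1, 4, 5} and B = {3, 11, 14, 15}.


A = {1, 4, 5}
B = {3, 11, 14, 15}
Region: in both A and B
Elements: ∅

Elements in both A and B: ∅


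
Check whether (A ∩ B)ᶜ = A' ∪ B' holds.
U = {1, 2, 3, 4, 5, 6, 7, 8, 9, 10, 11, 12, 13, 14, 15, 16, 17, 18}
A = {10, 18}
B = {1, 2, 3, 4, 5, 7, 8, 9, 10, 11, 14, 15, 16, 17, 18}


LHS: A ∩ B = {10, 18}
(A ∩ B)' = U \ (A ∩ B) = {1, 2, 3, 4, 5, 6, 7, 8, 9, 11, 12, 13, 14, 15, 16, 17}
A' = {1, 2, 3, 4, 5, 6, 7, 8, 9, 11, 12, 13, 14, 15, 16, 17}, B' = {6, 12, 13}
Claimed RHS: A' ∪ B' = {1, 2, 3, 4, 5, 6, 7, 8, 9, 11, 12, 13, 14, 15, 16, 17}
Identity is VALID: LHS = RHS = {1, 2, 3, 4, 5, 6, 7, 8, 9, 11, 12, 13, 14, 15, 16, 17} ✓

Identity is valid. (A ∩ B)' = A' ∪ B' = {1, 2, 3, 4, 5, 6, 7, 8, 9, 11, 12, 13, 14, 15, 16, 17}


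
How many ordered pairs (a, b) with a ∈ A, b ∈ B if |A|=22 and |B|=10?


|A × B| = |A| × |B|
= 22 × 10
= 220

|A × B| = 220


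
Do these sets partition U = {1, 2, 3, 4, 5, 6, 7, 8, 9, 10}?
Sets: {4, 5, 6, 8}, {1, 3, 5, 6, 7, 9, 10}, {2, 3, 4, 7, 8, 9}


A partition requires: (1) non-empty parts, (2) pairwise disjoint, (3) union = U
Parts: {4, 5, 6, 8}, {1, 3, 5, 6, 7, 9, 10}, {2, 3, 4, 7, 8, 9}
Union of parts: {1, 2, 3, 4, 5, 6, 7, 8, 9, 10}
U = {1, 2, 3, 4, 5, 6, 7, 8, 9, 10}
All non-empty? True
Pairwise disjoint? False
Covers U? True

No, not a valid partition


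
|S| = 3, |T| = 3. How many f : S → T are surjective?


n = |S| = 3, k = |T| = 3. Surjections via inclusion-exclusion:
S(n,k) = Σ(-1)^i × C(k,i) × (k-i)^n, i=0 to k
i=0: (-1)^0×C(3,0)×3^3 = 27
i=1: (-1)^1×C(3,1)×2^3 = -24
i=2: (-1)^2×C(3,2)×1^3 = 3
i=3: (-1)^3×C(3,3)×0^3 = 0
Total = 6

Number of surjections = 6


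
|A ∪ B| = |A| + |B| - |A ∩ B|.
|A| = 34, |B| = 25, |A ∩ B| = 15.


|A ∪ B| = |A| + |B| - |A ∩ B|
= 34 + 25 - 15
= 44

|A ∪ B| = 44


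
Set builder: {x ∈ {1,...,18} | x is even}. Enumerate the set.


Checking each candidate:
Condition: even numbers in {1,...,18}
Result = {2, 4, 6, 8, 10, 12, 14, 16, 18}

{2, 4, 6, 8, 10, 12, 14, 16, 18}


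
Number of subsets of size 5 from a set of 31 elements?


C(n,k) = n! / (k!(n-k)!)
C(31,5) = 31! / (5!26!)
= 169911

C(31,5) = 169911


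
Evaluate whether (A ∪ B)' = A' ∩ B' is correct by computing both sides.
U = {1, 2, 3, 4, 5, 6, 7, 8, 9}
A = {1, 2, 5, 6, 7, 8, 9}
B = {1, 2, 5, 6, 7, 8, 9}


LHS: A ∪ B = {1, 2, 5, 6, 7, 8, 9}
(A ∪ B)' = U \ (A ∪ B) = {3, 4}
A' = {3, 4}, B' = {3, 4}
Claimed RHS: A' ∩ B' = {3, 4}
Identity is VALID: LHS = RHS = {3, 4} ✓

Identity is valid. (A ∪ B)' = A' ∩ B' = {3, 4}


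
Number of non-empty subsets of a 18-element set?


Total subsets = 2^n = 2^18 = 262144
Non-empty subsets exclude the empty set: 2^n - 1
= 262144 - 1
= 262143

Number of non-empty subsets = 262143


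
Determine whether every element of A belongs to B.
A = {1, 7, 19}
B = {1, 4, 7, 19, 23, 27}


A ⊆ B means every element of A is in B.
All elements of A are in B.
So A ⊆ B.

Yes, A ⊆ B


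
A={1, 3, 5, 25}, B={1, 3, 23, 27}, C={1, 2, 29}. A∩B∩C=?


A ∩ B = {1, 3}
(A ∩ B) ∩ C = {1}

A ∩ B ∩ C = {1}


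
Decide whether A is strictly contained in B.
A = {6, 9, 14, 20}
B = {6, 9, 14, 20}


A ⊂ B requires: A ⊆ B AND A ≠ B.
A ⊆ B? Yes
A = B? Yes
A = B, so A is not a PROPER subset.

No, A is not a proper subset of B


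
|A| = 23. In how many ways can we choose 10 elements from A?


C(n,k) = n! / (k!(n-k)!)
C(23,10) = 23! / (10!13!)
= 1144066

C(23,10) = 1144066


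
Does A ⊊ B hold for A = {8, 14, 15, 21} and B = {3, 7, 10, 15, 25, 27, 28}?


A ⊂ B requires: A ⊆ B AND A ≠ B.
A ⊆ B? No
A ⊄ B, so A is not a proper subset.

No, A is not a proper subset of B


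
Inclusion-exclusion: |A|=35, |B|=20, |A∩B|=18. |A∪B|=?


|A ∪ B| = |A| + |B| - |A ∩ B|
= 35 + 20 - 18
= 37

|A ∪ B| = 37


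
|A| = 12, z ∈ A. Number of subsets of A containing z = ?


Subsets of A containing z correspond to subsets of A \ {z}, which has 11 elements.
Count = 2^(n-1) = 2^11
= 2048

Number of subsets containing z = 2048


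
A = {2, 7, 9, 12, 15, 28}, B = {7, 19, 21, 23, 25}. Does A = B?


Two sets are equal iff they have exactly the same elements.
A = {2, 7, 9, 12, 15, 28}
B = {7, 19, 21, 23, 25}
Differences: {2, 9, 12, 15, 19, 21, 23, 25, 28}
A ≠ B

No, A ≠ B


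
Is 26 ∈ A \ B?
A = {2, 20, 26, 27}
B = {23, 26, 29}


A = {2, 20, 26, 27}, B = {23, 26, 29}
A \ B = elements in A but not in B
A \ B = {2, 20, 27}
Checking if 26 ∈ A \ B
26 is not in A \ B → False

26 ∉ A \ B


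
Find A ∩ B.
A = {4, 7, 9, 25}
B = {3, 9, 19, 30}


A ∩ B = elements in both A and B
A = {4, 7, 9, 25}
B = {3, 9, 19, 30}
A ∩ B = {9}

A ∩ B = {9}


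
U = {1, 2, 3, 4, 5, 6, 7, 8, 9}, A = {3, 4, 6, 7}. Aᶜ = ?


Aᶜ = U \ A = elements in U but not in A
U = {1, 2, 3, 4, 5, 6, 7, 8, 9}
A = {3, 4, 6, 7}
Aᶜ = {1, 2, 5, 8, 9}

Aᶜ = {1, 2, 5, 8, 9}


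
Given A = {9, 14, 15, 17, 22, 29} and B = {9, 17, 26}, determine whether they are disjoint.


Disjoint means A ∩ B = ∅.
A ∩ B = {9, 17}
A ∩ B ≠ ∅, so A and B are NOT disjoint.

No, A and B are not disjoint (A ∩ B = {9, 17})


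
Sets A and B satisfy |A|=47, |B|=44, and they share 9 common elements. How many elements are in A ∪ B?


|A ∪ B| = |A| + |B| - |A ∩ B|
= 47 + 44 - 9
= 82

|A ∪ B| = 82


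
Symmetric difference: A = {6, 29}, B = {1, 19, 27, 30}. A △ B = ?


A △ B = (A \ B) ∪ (B \ A) = elements in exactly one of A or B
A \ B = {6, 29}
B \ A = {1, 19, 27, 30}
A △ B = {1, 6, 19, 27, 29, 30}

A △ B = {1, 6, 19, 27, 29, 30}


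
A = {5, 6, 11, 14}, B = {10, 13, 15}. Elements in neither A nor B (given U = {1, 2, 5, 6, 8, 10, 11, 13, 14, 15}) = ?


A = {5, 6, 11, 14}
B = {10, 13, 15}
Region: in neither A nor B (given U = {1, 2, 5, 6, 8, 10, 11, 13, 14, 15})
Elements: {1, 2, 8}

Elements in neither A nor B (given U = {1, 2, 5, 6, 8, 10, 11, 13, 14, 15}): {1, 2, 8}


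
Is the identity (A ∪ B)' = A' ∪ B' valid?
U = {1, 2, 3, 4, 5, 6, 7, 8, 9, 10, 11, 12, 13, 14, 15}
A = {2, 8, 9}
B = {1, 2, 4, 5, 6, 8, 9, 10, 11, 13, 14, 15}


LHS: A ∪ B = {1, 2, 4, 5, 6, 8, 9, 10, 11, 13, 14, 15}
(A ∪ B)' = U \ (A ∪ B) = {3, 7, 12}
A' = {1, 3, 4, 5, 6, 7, 10, 11, 12, 13, 14, 15}, B' = {3, 7, 12}
Claimed RHS: A' ∪ B' = {1, 3, 4, 5, 6, 7, 10, 11, 12, 13, 14, 15}
Identity is INVALID: LHS = {3, 7, 12} but the RHS claimed here equals {1, 3, 4, 5, 6, 7, 10, 11, 12, 13, 14, 15}. The correct form is (A ∪ B)' = A' ∩ B'.

Identity is invalid: (A ∪ B)' = {3, 7, 12} but A' ∪ B' = {1, 3, 4, 5, 6, 7, 10, 11, 12, 13, 14, 15}. The correct De Morgan law is (A ∪ B)' = A' ∩ B'.


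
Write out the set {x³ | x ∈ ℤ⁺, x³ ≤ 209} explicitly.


Checking each candidate:
Condition: positive perfect cubes ≤ 209
Result = {1, 8, 27, 64, 125}

{1, 8, 27, 64, 125}


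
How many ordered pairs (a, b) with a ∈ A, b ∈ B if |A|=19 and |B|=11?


|A × B| = |A| × |B|
= 19 × 11
= 209

|A × B| = 209


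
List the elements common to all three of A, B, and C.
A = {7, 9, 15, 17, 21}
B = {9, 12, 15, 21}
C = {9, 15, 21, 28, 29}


A ∩ B = {9, 15, 21}
(A ∩ B) ∩ C = {9, 15, 21}

A ∩ B ∩ C = {9, 15, 21}


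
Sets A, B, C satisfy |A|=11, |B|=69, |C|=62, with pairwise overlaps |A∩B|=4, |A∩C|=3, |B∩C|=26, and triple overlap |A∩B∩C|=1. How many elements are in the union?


|A∪B∪C| = |A|+|B|+|C| - |A∩B|-|A∩C|-|B∩C| + |A∩B∩C|
= 11+69+62 - 4-3-26 + 1
= 142 - 33 + 1
= 110

|A ∪ B ∪ C| = 110


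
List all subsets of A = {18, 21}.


|A| = 2, so |P(A)| = 2^2 = 4
Enumerate subsets by cardinality (0 to 2):
∅, {18}, {21}, {18, 21}

P(A) has 4 subsets: ∅, {18}, {21}, {18, 21}


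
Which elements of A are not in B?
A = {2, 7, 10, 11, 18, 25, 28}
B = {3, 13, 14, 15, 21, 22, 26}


A \ B = elements in A but not in B
A = {2, 7, 10, 11, 18, 25, 28}
B = {3, 13, 14, 15, 21, 22, 26}
Remove from A any elements in B
A \ B = {2, 7, 10, 11, 18, 25, 28}

A \ B = {2, 7, 10, 11, 18, 25, 28}


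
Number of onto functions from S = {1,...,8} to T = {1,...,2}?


n = |S| = 8, k = |T| = 2. Surjections via inclusion-exclusion:
S(n,k) = Σ(-1)^i × C(k,i) × (k-i)^n, i=0 to k
i=0: (-1)^0×C(2,0)×2^8 = 256
i=1: (-1)^1×C(2,1)×1^8 = -2
i=2: (-1)^2×C(2,2)×0^8 = 0
Total = 254

Number of surjections = 254


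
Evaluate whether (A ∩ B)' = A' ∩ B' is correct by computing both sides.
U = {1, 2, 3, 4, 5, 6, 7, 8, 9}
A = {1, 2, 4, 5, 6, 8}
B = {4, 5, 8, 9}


LHS: A ∩ B = {4, 5, 8}
(A ∩ B)' = U \ (A ∩ B) = {1, 2, 3, 6, 7, 9}
A' = {3, 7, 9}, B' = {1, 2, 3, 6, 7}
Claimed RHS: A' ∩ B' = {3, 7}
Identity is INVALID: LHS = {1, 2, 3, 6, 7, 9} but the RHS claimed here equals {3, 7}. The correct form is (A ∩ B)' = A' ∪ B'.

Identity is invalid: (A ∩ B)' = {1, 2, 3, 6, 7, 9} but A' ∩ B' = {3, 7}. The correct De Morgan law is (A ∩ B)' = A' ∪ B'.


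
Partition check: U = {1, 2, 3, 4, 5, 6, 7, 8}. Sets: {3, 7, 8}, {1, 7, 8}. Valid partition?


A partition requires: (1) non-empty parts, (2) pairwise disjoint, (3) union = U
Parts: {3, 7, 8}, {1, 7, 8}
Union of parts: {1, 3, 7, 8}
U = {1, 2, 3, 4, 5, 6, 7, 8}
All non-empty? True
Pairwise disjoint? False
Covers U? False

No, not a valid partition


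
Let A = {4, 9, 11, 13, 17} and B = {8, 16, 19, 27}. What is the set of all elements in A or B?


A ∪ B = all elements in A or B (or both)
A = {4, 9, 11, 13, 17}
B = {8, 16, 19, 27}
A ∪ B = {4, 8, 9, 11, 13, 16, 17, 19, 27}

A ∪ B = {4, 8, 9, 11, 13, 16, 17, 19, 27}


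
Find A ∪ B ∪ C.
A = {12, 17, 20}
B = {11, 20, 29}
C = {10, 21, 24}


A ∪ B = {11, 12, 17, 20, 29}
(A ∪ B) ∪ C = {10, 11, 12, 17, 20, 21, 24, 29}

A ∪ B ∪ C = {10, 11, 12, 17, 20, 21, 24, 29}


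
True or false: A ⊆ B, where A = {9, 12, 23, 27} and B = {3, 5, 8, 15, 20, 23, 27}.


A ⊆ B means every element of A is in B.
Elements in A not in B: {9, 12}
So A ⊄ B.

No, A ⊄ B


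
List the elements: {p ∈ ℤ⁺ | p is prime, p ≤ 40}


Checking each candidate:
Condition: primes ≤ 40
Result = {2, 3, 5, 7, 11, 13, 17, 19, 23, 29, 31, 37}

{2, 3, 5, 7, 11, 13, 17, 19, 23, 29, 31, 37}


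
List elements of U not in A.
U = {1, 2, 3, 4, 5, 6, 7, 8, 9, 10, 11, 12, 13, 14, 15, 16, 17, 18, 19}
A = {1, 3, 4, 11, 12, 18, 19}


Aᶜ = U \ A = elements in U but not in A
U = {1, 2, 3, 4, 5, 6, 7, 8, 9, 10, 11, 12, 13, 14, 15, 16, 17, 18, 19}
A = {1, 3, 4, 11, 12, 18, 19}
Aᶜ = {2, 5, 6, 7, 8, 9, 10, 13, 14, 15, 16, 17}

Aᶜ = {2, 5, 6, 7, 8, 9, 10, 13, 14, 15, 16, 17}


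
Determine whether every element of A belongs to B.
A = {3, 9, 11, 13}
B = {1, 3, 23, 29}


A ⊆ B means every element of A is in B.
Elements in A not in B: {9, 11, 13}
So A ⊄ B.

No, A ⊄ B


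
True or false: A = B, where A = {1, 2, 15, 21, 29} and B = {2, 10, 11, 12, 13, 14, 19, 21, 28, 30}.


Two sets are equal iff they have exactly the same elements.
A = {1, 2, 15, 21, 29}
B = {2, 10, 11, 12, 13, 14, 19, 21, 28, 30}
Differences: {1, 10, 11, 12, 13, 14, 15, 19, 28, 29, 30}
A ≠ B

No, A ≠ B


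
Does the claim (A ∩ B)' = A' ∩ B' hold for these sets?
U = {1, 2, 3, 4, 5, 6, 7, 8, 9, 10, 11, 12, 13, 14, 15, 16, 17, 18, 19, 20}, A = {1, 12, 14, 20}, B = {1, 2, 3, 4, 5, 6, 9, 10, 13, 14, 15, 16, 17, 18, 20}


LHS: A ∩ B = {1, 14, 20}
(A ∩ B)' = U \ (A ∩ B) = {2, 3, 4, 5, 6, 7, 8, 9, 10, 11, 12, 13, 15, 16, 17, 18, 19}
A' = {2, 3, 4, 5, 6, 7, 8, 9, 10, 11, 13, 15, 16, 17, 18, 19}, B' = {7, 8, 11, 12, 19}
Claimed RHS: A' ∩ B' = {7, 8, 11, 19}
Identity is INVALID: LHS = {2, 3, 4, 5, 6, 7, 8, 9, 10, 11, 12, 13, 15, 16, 17, 18, 19} but the RHS claimed here equals {7, 8, 11, 19}. The correct form is (A ∩ B)' = A' ∪ B'.

Identity is invalid: (A ∩ B)' = {2, 3, 4, 5, 6, 7, 8, 9, 10, 11, 12, 13, 15, 16, 17, 18, 19} but A' ∩ B' = {7, 8, 11, 19}. The correct De Morgan law is (A ∩ B)' = A' ∪ B'.


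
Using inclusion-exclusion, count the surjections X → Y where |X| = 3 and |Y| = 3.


n = |X| = 3, k = |Y| = 3. Surjections via inclusion-exclusion:
S(n,k) = Σ(-1)^i × C(k,i) × (k-i)^n, i=0 to k
i=0: (-1)^0×C(3,0)×3^3 = 27
i=1: (-1)^1×C(3,1)×2^3 = -24
i=2: (-1)^2×C(3,2)×1^3 = 3
i=3: (-1)^3×C(3,3)×0^3 = 0
Total = 6

Number of surjections = 6


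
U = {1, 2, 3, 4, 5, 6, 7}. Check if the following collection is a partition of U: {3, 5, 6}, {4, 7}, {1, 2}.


A partition requires: (1) non-empty parts, (2) pairwise disjoint, (3) union = U
Parts: {3, 5, 6}, {4, 7}, {1, 2}
Union of parts: {1, 2, 3, 4, 5, 6, 7}
U = {1, 2, 3, 4, 5, 6, 7}
All non-empty? True
Pairwise disjoint? True
Covers U? True

Yes, valid partition


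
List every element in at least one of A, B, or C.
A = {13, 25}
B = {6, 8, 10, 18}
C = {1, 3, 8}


A ∪ B = {6, 8, 10, 13, 18, 25}
(A ∪ B) ∪ C = {1, 3, 6, 8, 10, 13, 18, 25}

A ∪ B ∪ C = {1, 3, 6, 8, 10, 13, 18, 25}


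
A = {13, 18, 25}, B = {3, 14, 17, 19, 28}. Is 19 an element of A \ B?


A = {13, 18, 25}, B = {3, 14, 17, 19, 28}
A \ B = elements in A but not in B
A \ B = {13, 18, 25}
Checking if 19 ∈ A \ B
19 is not in A \ B → False

19 ∉ A \ B


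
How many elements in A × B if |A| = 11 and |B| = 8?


|A × B| = |A| × |B|
= 11 × 8
= 88

|A × B| = 88


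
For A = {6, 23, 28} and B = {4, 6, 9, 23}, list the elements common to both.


A ∩ B = elements in both A and B
A = {6, 23, 28}
B = {4, 6, 9, 23}
A ∩ B = {6, 23}

A ∩ B = {6, 23}


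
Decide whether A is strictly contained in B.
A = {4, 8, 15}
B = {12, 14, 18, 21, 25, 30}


A ⊂ B requires: A ⊆ B AND A ≠ B.
A ⊆ B? No
A ⊄ B, so A is not a proper subset.

No, A is not a proper subset of B


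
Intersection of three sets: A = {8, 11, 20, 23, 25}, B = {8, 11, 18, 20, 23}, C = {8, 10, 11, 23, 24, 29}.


A ∩ B = {8, 11, 20, 23}
(A ∩ B) ∩ C = {8, 11, 23}

A ∩ B ∩ C = {8, 11, 23}


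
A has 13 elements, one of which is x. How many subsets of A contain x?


Subsets of A containing x correspond to subsets of A \ {x}, which has 12 elements.
Count = 2^(n-1) = 2^12
= 4096

Number of subsets containing x = 4096


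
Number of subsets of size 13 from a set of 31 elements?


C(n,k) = n! / (k!(n-k)!)
C(31,13) = 31! / (13!18!)
= 206253075

C(31,13) = 206253075


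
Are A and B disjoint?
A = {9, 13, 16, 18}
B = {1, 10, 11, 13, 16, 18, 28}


Disjoint means A ∩ B = ∅.
A ∩ B = {13, 16, 18}
A ∩ B ≠ ∅, so A and B are NOT disjoint.

No, A and B are not disjoint (A ∩ B = {13, 16, 18})


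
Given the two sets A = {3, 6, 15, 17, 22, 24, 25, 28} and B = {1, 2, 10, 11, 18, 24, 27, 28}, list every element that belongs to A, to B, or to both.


A ∪ B = all elements in A or B (or both)
A = {3, 6, 15, 17, 22, 24, 25, 28}
B = {1, 2, 10, 11, 18, 24, 27, 28}
A ∪ B = {1, 2, 3, 6, 10, 11, 15, 17, 18, 22, 24, 25, 27, 28}

A ∪ B = {1, 2, 3, 6, 10, 11, 15, 17, 18, 22, 24, 25, 27, 28}


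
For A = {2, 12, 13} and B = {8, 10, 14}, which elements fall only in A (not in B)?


A = {2, 12, 13}
B = {8, 10, 14}
Region: only in A (not in B)
Elements: {2, 12, 13}

Elements only in A (not in B): {2, 12, 13}


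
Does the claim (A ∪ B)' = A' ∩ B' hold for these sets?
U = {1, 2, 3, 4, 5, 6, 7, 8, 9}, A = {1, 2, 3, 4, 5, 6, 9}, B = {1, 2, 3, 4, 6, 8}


LHS: A ∪ B = {1, 2, 3, 4, 5, 6, 8, 9}
(A ∪ B)' = U \ (A ∪ B) = {7}
A' = {7, 8}, B' = {5, 7, 9}
Claimed RHS: A' ∩ B' = {7}
Identity is VALID: LHS = RHS = {7} ✓

Identity is valid. (A ∪ B)' = A' ∩ B' = {7}


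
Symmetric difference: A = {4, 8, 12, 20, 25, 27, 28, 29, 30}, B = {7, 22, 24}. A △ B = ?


A △ B = (A \ B) ∪ (B \ A) = elements in exactly one of A or B
A \ B = {4, 8, 12, 20, 25, 27, 28, 29, 30}
B \ A = {7, 22, 24}
A △ B = {4, 7, 8, 12, 20, 22, 24, 25, 27, 28, 29, 30}

A △ B = {4, 7, 8, 12, 20, 22, 24, 25, 27, 28, 29, 30}


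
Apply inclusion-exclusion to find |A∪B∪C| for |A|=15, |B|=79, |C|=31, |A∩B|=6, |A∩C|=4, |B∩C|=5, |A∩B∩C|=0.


|A∪B∪C| = |A|+|B|+|C| - |A∩B|-|A∩C|-|B∩C| + |A∩B∩C|
= 15+79+31 - 6-4-5 + 0
= 125 - 15 + 0
= 110

|A ∪ B ∪ C| = 110


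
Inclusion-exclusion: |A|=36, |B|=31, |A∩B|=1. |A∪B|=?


|A ∪ B| = |A| + |B| - |A ∩ B|
= 36 + 31 - 1
= 66

|A ∪ B| = 66


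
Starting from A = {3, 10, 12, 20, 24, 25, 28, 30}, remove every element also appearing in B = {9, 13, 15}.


A \ B = elements in A but not in B
A = {3, 10, 12, 20, 24, 25, 28, 30}
B = {9, 13, 15}
Remove from A any elements in B
A \ B = {3, 10, 12, 20, 24, 25, 28, 30}

A \ B = {3, 10, 12, 20, 24, 25, 28, 30}


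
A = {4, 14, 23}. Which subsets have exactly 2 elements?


|A| = 3, so A has C(3,2) = 3 subsets of size 2.
Enumerate by choosing 2 elements from A at a time:
{4, 14}, {4, 23}, {14, 23}

2-element subsets (3 total): {4, 14}, {4, 23}, {14, 23}


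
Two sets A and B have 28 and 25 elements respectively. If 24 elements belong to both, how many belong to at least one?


|A ∪ B| = |A| + |B| - |A ∩ B|
= 28 + 25 - 24
= 29

|A ∪ B| = 29


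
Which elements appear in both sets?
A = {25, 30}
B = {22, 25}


A ∩ B = elements in both A and B
A = {25, 30}
B = {22, 25}
A ∩ B = {25}

A ∩ B = {25}


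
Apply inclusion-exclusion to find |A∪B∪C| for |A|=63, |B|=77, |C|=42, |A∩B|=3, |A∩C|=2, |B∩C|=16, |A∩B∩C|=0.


|A∪B∪C| = |A|+|B|+|C| - |A∩B|-|A∩C|-|B∩C| + |A∩B∩C|
= 63+77+42 - 3-2-16 + 0
= 182 - 21 + 0
= 161

|A ∪ B ∪ C| = 161


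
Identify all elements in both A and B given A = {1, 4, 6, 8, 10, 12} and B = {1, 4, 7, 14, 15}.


A = {1, 4, 6, 8, 10, 12}
B = {1, 4, 7, 14, 15}
Region: in both A and B
Elements: {1, 4}

Elements in both A and B: {1, 4}


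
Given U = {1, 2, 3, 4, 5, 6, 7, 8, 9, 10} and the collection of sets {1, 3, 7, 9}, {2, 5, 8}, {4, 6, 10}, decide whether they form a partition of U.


A partition requires: (1) non-empty parts, (2) pairwise disjoint, (3) union = U
Parts: {1, 3, 7, 9}, {2, 5, 8}, {4, 6, 10}
Union of parts: {1, 2, 3, 4, 5, 6, 7, 8, 9, 10}
U = {1, 2, 3, 4, 5, 6, 7, 8, 9, 10}
All non-empty? True
Pairwise disjoint? True
Covers U? True

Yes, valid partition


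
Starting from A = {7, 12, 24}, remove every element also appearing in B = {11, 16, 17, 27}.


A \ B = elements in A but not in B
A = {7, 12, 24}
B = {11, 16, 17, 27}
Remove from A any elements in B
A \ B = {7, 12, 24}

A \ B = {7, 12, 24}


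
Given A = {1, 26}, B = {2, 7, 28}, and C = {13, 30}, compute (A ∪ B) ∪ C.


A ∪ B = {1, 2, 7, 26, 28}
(A ∪ B) ∪ C = {1, 2, 7, 13, 26, 28, 30}

A ∪ B ∪ C = {1, 2, 7, 13, 26, 28, 30}


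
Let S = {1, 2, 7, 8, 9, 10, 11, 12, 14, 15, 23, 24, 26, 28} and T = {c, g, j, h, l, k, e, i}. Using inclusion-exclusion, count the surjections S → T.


n = |S| = 14, k = |T| = 8. Surjections via inclusion-exclusion:
S(n,k) = Σ(-1)^i × C(k,i) × (k-i)^n, i=0 to k
i=0: (-1)^0×C(8,0)×8^14 = 4398046511104
i=1: (-1)^1×C(8,1)×7^14 = -5425784582792
i=2: (-1)^2×C(8,2)×6^14 = 2194196594688
i=3: (-1)^3×C(8,3)×5^14 = -341796875000
i=4: (-1)^4×C(8,4)×4^14 = 18790481920
i=5: (-1)^5×C(8,5)×3^14 = -267846264
i=6: (-1)^6×C(8,6)×2^14 = 458752
i=7: (-1)^7×C(8,7)×1^14 = -8
i=8: (-1)^8×C(8,8)×0^14 = 0
Total = 843184742400

Number of surjections = 843184742400


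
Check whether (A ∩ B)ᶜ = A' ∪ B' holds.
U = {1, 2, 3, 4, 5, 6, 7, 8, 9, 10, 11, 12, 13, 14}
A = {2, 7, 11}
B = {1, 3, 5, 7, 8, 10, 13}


LHS: A ∩ B = {7}
(A ∩ B)' = U \ (A ∩ B) = {1, 2, 3, 4, 5, 6, 8, 9, 10, 11, 12, 13, 14}
A' = {1, 3, 4, 5, 6, 8, 9, 10, 12, 13, 14}, B' = {2, 4, 6, 9, 11, 12, 14}
Claimed RHS: A' ∪ B' = {1, 2, 3, 4, 5, 6, 8, 9, 10, 11, 12, 13, 14}
Identity is VALID: LHS = RHS = {1, 2, 3, 4, 5, 6, 8, 9, 10, 11, 12, 13, 14} ✓

Identity is valid. (A ∩ B)' = A' ∪ B' = {1, 2, 3, 4, 5, 6, 8, 9, 10, 11, 12, 13, 14}


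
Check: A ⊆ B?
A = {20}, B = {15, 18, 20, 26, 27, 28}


A ⊆ B means every element of A is in B.
All elements of A are in B.
So A ⊆ B.

Yes, A ⊆ B


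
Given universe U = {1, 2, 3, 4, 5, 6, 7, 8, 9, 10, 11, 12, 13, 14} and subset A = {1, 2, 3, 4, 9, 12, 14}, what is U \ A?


Aᶜ = U \ A = elements in U but not in A
U = {1, 2, 3, 4, 5, 6, 7, 8, 9, 10, 11, 12, 13, 14}
A = {1, 2, 3, 4, 9, 12, 14}
Aᶜ = {5, 6, 7, 8, 10, 11, 13}

Aᶜ = {5, 6, 7, 8, 10, 11, 13}


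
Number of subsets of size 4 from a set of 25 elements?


C(n,k) = n! / (k!(n-k)!)
C(25,4) = 25! / (4!21!)
= 12650

C(25,4) = 12650


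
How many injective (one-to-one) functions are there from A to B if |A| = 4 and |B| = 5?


An injection sends each of |A| = 4 inputs to a distinct output in B.
# injections = |B|·(|B|-1)·…·(|B|-|A|+1) = 5! / (5 - 4)!
= 5 × 4 × 3 × 2
= 120

Number of injections = 120


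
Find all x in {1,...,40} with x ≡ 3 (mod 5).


Checking each candidate:
Condition: x in {1,...,40} with x ≡ 3 (mod 5)
Result = {3, 8, 13, 18, 23, 28, 33, 38}

{3, 8, 13, 18, 23, 28, 33, 38}


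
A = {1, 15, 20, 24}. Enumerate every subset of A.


|A| = 4, so |P(A)| = 2^4 = 16
Enumerate subsets by cardinality (0 to 4):
∅, {1}, {15}, {20}, {24}, {1, 15}, {1, 20}, {1, 24}, {15, 20}, {15, 24}, {20, 24}, {1, 15, 20}, {1, 15, 24}, {1, 20, 24}, {15, 20, 24}, {1, 15, 20, 24}

P(A) has 16 subsets: ∅, {1}, {15}, {20}, {24}, {1, 15}, {1, 20}, {1, 24}, {15, 20}, {15, 24}, {20, 24}, {1, 15, 20}, {1, 15, 24}, {1, 20, 24}, {15, 20, 24}, {1, 15, 20, 24}


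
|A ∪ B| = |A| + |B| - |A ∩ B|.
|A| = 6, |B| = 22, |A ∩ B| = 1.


|A ∪ B| = |A| + |B| - |A ∩ B|
= 6 + 22 - 1
= 27

|A ∪ B| = 27


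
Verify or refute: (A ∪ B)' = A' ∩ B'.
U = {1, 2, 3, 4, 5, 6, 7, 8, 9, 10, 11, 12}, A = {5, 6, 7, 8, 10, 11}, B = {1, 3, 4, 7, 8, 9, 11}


LHS: A ∪ B = {1, 3, 4, 5, 6, 7, 8, 9, 10, 11}
(A ∪ B)' = U \ (A ∪ B) = {2, 12}
A' = {1, 2, 3, 4, 9, 12}, B' = {2, 5, 6, 10, 12}
Claimed RHS: A' ∩ B' = {2, 12}
Identity is VALID: LHS = RHS = {2, 12} ✓

Identity is valid. (A ∪ B)' = A' ∩ B' = {2, 12}


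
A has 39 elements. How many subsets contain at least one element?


Total subsets = 2^n = 2^39 = 549755813888
Non-empty subsets exclude the empty set: 2^n - 1
= 549755813888 - 1
= 549755813887

Number of non-empty subsets = 549755813887


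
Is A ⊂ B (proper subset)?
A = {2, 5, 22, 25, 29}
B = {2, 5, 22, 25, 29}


A ⊂ B requires: A ⊆ B AND A ≠ B.
A ⊆ B? Yes
A = B? Yes
A = B, so A is not a PROPER subset.

No, A is not a proper subset of B


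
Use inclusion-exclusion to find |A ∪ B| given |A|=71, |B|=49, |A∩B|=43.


|A ∪ B| = |A| + |B| - |A ∩ B|
= 71 + 49 - 43
= 77

|A ∪ B| = 77


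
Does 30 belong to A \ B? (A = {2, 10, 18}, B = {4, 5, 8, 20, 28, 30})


A = {2, 10, 18}, B = {4, 5, 8, 20, 28, 30}
A \ B = elements in A but not in B
A \ B = {2, 10, 18}
Checking if 30 ∈ A \ B
30 is not in A \ B → False

30 ∉ A \ B


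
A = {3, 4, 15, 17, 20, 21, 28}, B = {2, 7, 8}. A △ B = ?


A △ B = (A \ B) ∪ (B \ A) = elements in exactly one of A or B
A \ B = {3, 4, 15, 17, 20, 21, 28}
B \ A = {2, 7, 8}
A △ B = {2, 3, 4, 7, 8, 15, 17, 20, 21, 28}

A △ B = {2, 3, 4, 7, 8, 15, 17, 20, 21, 28}


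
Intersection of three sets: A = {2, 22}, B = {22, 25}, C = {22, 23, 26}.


A ∩ B = {22}
(A ∩ B) ∩ C = {22}

A ∩ B ∩ C = {22}


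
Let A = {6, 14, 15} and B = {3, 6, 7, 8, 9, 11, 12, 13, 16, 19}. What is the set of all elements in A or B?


A ∪ B = all elements in A or B (or both)
A = {6, 14, 15}
B = {3, 6, 7, 8, 9, 11, 12, 13, 16, 19}
A ∪ B = {3, 6, 7, 8, 9, 11, 12, 13, 14, 15, 16, 19}

A ∪ B = {3, 6, 7, 8, 9, 11, 12, 13, 14, 15, 16, 19}


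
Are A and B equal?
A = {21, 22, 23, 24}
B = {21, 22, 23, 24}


Two sets are equal iff they have exactly the same elements.
A = {21, 22, 23, 24}
B = {21, 22, 23, 24}
Same elements → A = B

Yes, A = B


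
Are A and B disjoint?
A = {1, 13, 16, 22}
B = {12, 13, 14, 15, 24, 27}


Disjoint means A ∩ B = ∅.
A ∩ B = {13}
A ∩ B ≠ ∅, so A and B are NOT disjoint.

No, A and B are not disjoint (A ∩ B = {13})
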